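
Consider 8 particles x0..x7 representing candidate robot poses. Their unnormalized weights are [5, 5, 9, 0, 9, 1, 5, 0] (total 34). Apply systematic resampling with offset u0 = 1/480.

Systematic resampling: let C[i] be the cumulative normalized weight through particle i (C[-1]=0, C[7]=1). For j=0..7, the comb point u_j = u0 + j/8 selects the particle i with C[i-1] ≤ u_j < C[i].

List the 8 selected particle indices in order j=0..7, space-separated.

C = [5/34, 5/17, 19/34, 19/34, 14/17, 29/34, 1, 1]
j=0: u_0=1/480 ∈ [0, 5/34) → index 0
j=1: u_1=61/480 ∈ [0, 5/34) → index 0
j=2: u_2=121/480 ∈ [5/34, 5/17) → index 1
j=3: u_3=181/480 ∈ [5/17, 19/34) → index 2
j=4: u_4=241/480 ∈ [5/17, 19/34) → index 2
j=5: u_5=301/480 ∈ [19/34, 14/17) → index 4
j=6: u_6=361/480 ∈ [19/34, 14/17) → index 4
j=7: u_7=421/480 ∈ [29/34, 1) → index 6

0 0 1 2 2 4 4 6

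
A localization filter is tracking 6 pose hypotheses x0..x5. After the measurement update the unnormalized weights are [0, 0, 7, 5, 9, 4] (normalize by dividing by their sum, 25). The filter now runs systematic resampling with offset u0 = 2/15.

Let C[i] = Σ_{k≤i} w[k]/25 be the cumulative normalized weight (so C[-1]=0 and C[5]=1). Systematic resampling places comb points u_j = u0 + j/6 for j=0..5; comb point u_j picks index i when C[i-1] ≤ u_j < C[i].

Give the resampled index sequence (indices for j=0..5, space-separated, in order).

2 3 3 4 4 5

C = [0, 0, 7/25, 12/25, 21/25, 1]
j=0: u_0=2/15 ∈ [0, 7/25) → index 2
j=1: u_1=3/10 ∈ [7/25, 12/25) → index 3
j=2: u_2=7/15 ∈ [7/25, 12/25) → index 3
j=3: u_3=19/30 ∈ [12/25, 21/25) → index 4
j=4: u_4=4/5 ∈ [12/25, 21/25) → index 4
j=5: u_5=29/30 ∈ [21/25, 1) → index 5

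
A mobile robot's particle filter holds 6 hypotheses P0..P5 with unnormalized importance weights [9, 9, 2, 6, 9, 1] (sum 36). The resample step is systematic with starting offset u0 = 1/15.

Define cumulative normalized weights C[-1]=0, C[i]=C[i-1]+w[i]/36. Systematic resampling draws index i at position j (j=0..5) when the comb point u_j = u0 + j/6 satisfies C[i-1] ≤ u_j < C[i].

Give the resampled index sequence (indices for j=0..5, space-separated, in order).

0 0 1 3 4 4

C = [1/4, 1/2, 5/9, 13/18, 35/36, 1]
j=0: u_0=1/15 ∈ [0, 1/4) → index 0
j=1: u_1=7/30 ∈ [0, 1/4) → index 0
j=2: u_2=2/5 ∈ [1/4, 1/2) → index 1
j=3: u_3=17/30 ∈ [5/9, 13/18) → index 3
j=4: u_4=11/15 ∈ [13/18, 35/36) → index 4
j=5: u_5=9/10 ∈ [13/18, 35/36) → index 4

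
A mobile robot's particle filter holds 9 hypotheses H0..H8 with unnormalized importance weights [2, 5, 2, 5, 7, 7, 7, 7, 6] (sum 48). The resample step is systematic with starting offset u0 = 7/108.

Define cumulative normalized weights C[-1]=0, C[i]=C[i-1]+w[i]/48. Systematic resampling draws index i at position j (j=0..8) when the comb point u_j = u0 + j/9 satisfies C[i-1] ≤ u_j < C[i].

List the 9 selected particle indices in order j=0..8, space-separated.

C = [1/24, 7/48, 3/16, 7/24, 7/16, 7/12, 35/48, 7/8, 1]
j=0: u_0=7/108 ∈ [1/24, 7/48) → index 1
j=1: u_1=19/108 ∈ [7/48, 3/16) → index 2
j=2: u_2=31/108 ∈ [3/16, 7/24) → index 3
j=3: u_3=43/108 ∈ [7/24, 7/16) → index 4
j=4: u_4=55/108 ∈ [7/16, 7/12) → index 5
j=5: u_5=67/108 ∈ [7/12, 35/48) → index 6
j=6: u_6=79/108 ∈ [35/48, 7/8) → index 7
j=7: u_7=91/108 ∈ [35/48, 7/8) → index 7
j=8: u_8=103/108 ∈ [7/8, 1) → index 8

1 2 3 4 5 6 7 7 8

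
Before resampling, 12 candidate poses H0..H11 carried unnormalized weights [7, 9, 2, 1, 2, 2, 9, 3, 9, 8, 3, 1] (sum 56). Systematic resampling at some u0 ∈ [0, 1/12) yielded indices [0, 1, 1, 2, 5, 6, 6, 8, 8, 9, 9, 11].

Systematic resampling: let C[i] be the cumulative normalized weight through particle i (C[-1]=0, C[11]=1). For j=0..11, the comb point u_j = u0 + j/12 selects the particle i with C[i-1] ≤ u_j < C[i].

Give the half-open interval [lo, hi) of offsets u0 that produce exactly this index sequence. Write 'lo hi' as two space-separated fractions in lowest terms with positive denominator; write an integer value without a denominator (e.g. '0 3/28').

C = [1/8, 2/7, 9/28, 19/56, 3/8, 23/56, 4/7, 5/8, 11/14, 13/14, 55/56, 1]
j=0 picked index 0: u0 ∈ [0, 1/8)
j=1 picked index 1: u0 ∈ [1/24, 17/84)
j=2 picked index 1: u0 ∈ [-1/24, 5/42)
j=3 picked index 2: u0 ∈ [1/28, 1/14)
j=4 picked index 5: u0 ∈ [1/24, 13/168)
j=5 picked index 6: u0 ∈ [-1/168, 13/84)
j=6 picked index 6: u0 ∈ [-5/56, 1/14)
j=7 picked index 8: u0 ∈ [1/24, 17/84)
j=8 picked index 8: u0 ∈ [-1/24, 5/42)
j=9 picked index 9: u0 ∈ [1/28, 5/28)
j=10 picked index 9: u0 ∈ [-1/21, 2/21)
j=11 picked index 11: u0 ∈ [11/168, 1/12)
intersection: [11/168, 1/14)

11/168 1/14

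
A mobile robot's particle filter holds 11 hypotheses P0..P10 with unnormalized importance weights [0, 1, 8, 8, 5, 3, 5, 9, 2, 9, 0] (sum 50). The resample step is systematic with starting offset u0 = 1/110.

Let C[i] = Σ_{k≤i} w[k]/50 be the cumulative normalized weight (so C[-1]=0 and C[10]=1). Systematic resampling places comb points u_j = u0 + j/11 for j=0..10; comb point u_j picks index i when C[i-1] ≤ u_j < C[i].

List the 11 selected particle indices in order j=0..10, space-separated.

1 2 3 3 4 5 6 7 7 9 9

C = [0, 1/50, 9/50, 17/50, 11/25, 1/2, 3/5, 39/50, 41/50, 1, 1]
j=0: u_0=1/110 ∈ [0, 1/50) → index 1
j=1: u_1=1/10 ∈ [1/50, 9/50) → index 2
j=2: u_2=21/110 ∈ [9/50, 17/50) → index 3
j=3: u_3=31/110 ∈ [9/50, 17/50) → index 3
j=4: u_4=41/110 ∈ [17/50, 11/25) → index 4
j=5: u_5=51/110 ∈ [11/25, 1/2) → index 5
j=6: u_6=61/110 ∈ [1/2, 3/5) → index 6
j=7: u_7=71/110 ∈ [3/5, 39/50) → index 7
j=8: u_8=81/110 ∈ [3/5, 39/50) → index 7
j=9: u_9=91/110 ∈ [41/50, 1) → index 9
j=10: u_10=101/110 ∈ [41/50, 1) → index 9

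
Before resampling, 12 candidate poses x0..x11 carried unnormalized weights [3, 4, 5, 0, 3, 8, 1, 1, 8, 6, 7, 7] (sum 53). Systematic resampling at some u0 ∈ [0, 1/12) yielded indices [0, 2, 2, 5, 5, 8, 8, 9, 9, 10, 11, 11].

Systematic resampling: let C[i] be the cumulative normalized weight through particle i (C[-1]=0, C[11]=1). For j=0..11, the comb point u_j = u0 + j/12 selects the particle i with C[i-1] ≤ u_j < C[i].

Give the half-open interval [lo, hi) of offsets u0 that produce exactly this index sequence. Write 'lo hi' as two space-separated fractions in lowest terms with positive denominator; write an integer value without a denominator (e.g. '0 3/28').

35/636 3/53

C = [3/53, 7/53, 12/53, 12/53, 15/53, 23/53, 24/53, 25/53, 33/53, 39/53, 46/53, 1]
j=0 picked index 0: u0 ∈ [0, 3/53)
j=1 picked index 2: u0 ∈ [31/636, 91/636)
j=2 picked index 2: u0 ∈ [-11/318, 19/318)
j=3 picked index 5: u0 ∈ [7/212, 39/212)
j=4 picked index 5: u0 ∈ [-8/159, 16/159)
j=5 picked index 8: u0 ∈ [35/636, 131/636)
j=6 picked index 8: u0 ∈ [-3/106, 13/106)
j=7 picked index 9: u0 ∈ [25/636, 97/636)
j=8 picked index 9: u0 ∈ [-7/159, 11/159)
j=9 picked index 10: u0 ∈ [-3/212, 25/212)
j=10 picked index 11: u0 ∈ [11/318, 1/6)
j=11 picked index 11: u0 ∈ [-31/636, 1/12)
intersection: [35/636, 3/53)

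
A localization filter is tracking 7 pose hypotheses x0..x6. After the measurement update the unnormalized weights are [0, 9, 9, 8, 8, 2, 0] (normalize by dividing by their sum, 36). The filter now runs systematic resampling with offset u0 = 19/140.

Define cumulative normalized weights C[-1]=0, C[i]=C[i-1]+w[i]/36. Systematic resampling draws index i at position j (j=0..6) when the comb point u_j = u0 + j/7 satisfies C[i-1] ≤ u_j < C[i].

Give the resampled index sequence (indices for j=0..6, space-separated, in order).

C = [0, 1/4, 1/2, 13/18, 17/18, 1, 1]
j=0: u_0=19/140 ∈ [0, 1/4) → index 1
j=1: u_1=39/140 ∈ [1/4, 1/2) → index 2
j=2: u_2=59/140 ∈ [1/4, 1/2) → index 2
j=3: u_3=79/140 ∈ [1/2, 13/18) → index 3
j=4: u_4=99/140 ∈ [1/2, 13/18) → index 3
j=5: u_5=17/20 ∈ [13/18, 17/18) → index 4
j=6: u_6=139/140 ∈ [17/18, 1) → index 5

1 2 2 3 3 4 5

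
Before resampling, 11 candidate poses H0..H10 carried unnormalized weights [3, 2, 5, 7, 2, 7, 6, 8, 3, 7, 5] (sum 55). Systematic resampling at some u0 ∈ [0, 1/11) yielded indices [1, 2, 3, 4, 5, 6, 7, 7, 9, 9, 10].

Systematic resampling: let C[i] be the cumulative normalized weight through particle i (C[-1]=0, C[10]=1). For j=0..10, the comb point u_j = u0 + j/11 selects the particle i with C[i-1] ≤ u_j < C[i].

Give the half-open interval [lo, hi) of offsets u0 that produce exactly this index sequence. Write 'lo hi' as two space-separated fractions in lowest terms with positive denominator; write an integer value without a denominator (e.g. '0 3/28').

C = [3/55, 1/11, 2/11, 17/55, 19/55, 26/55, 32/55, 8/11, 43/55, 10/11, 1]
j=0 picked index 1: u0 ∈ [3/55, 1/11)
j=1 picked index 2: u0 ∈ [0, 1/11)
j=2 picked index 3: u0 ∈ [0, 7/55)
j=3 picked index 4: u0 ∈ [2/55, 4/55)
j=4 picked index 5: u0 ∈ [-1/55, 6/55)
j=5 picked index 6: u0 ∈ [1/55, 7/55)
j=6 picked index 7: u0 ∈ [2/55, 2/11)
j=7 picked index 7: u0 ∈ [-3/55, 1/11)
j=8 picked index 9: u0 ∈ [3/55, 2/11)
j=9 picked index 9: u0 ∈ [-2/55, 1/11)
j=10 picked index 10: u0 ∈ [0, 1/11)
intersection: [3/55, 4/55)

3/55 4/55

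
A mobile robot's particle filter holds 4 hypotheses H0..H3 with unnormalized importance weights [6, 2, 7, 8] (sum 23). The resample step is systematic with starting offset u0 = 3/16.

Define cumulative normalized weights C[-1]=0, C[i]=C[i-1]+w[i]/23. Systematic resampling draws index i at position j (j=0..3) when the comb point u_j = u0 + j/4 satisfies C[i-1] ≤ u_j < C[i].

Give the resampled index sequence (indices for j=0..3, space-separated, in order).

0 2 3 3

C = [6/23, 8/23, 15/23, 1]
j=0: u_0=3/16 ∈ [0, 6/23) → index 0
j=1: u_1=7/16 ∈ [8/23, 15/23) → index 2
j=2: u_2=11/16 ∈ [15/23, 1) → index 3
j=3: u_3=15/16 ∈ [15/23, 1) → index 3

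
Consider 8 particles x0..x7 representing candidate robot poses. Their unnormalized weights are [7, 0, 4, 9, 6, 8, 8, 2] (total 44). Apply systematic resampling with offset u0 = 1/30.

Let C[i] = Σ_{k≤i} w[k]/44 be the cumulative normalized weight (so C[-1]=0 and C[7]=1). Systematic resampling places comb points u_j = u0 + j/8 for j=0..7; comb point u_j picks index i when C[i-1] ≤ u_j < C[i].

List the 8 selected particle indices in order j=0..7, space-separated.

C = [7/44, 7/44, 1/4, 5/11, 13/22, 17/22, 21/22, 1]
j=0: u_0=1/30 ∈ [0, 7/44) → index 0
j=1: u_1=19/120 ∈ [0, 7/44) → index 0
j=2: u_2=17/60 ∈ [1/4, 5/11) → index 3
j=3: u_3=49/120 ∈ [1/4, 5/11) → index 3
j=4: u_4=8/15 ∈ [5/11, 13/22) → index 4
j=5: u_5=79/120 ∈ [13/22, 17/22) → index 5
j=6: u_6=47/60 ∈ [17/22, 21/22) → index 6
j=7: u_7=109/120 ∈ [17/22, 21/22) → index 6

0 0 3 3 4 5 6 6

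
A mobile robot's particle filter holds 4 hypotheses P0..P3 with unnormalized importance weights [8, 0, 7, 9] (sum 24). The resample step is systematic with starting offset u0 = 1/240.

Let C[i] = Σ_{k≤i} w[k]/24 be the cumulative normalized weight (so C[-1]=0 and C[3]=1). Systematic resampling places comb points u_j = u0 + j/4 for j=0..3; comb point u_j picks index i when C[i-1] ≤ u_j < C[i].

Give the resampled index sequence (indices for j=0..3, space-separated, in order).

0 0 2 3

C = [1/3, 1/3, 5/8, 1]
j=0: u_0=1/240 ∈ [0, 1/3) → index 0
j=1: u_1=61/240 ∈ [0, 1/3) → index 0
j=2: u_2=121/240 ∈ [1/3, 5/8) → index 2
j=3: u_3=181/240 ∈ [5/8, 1) → index 3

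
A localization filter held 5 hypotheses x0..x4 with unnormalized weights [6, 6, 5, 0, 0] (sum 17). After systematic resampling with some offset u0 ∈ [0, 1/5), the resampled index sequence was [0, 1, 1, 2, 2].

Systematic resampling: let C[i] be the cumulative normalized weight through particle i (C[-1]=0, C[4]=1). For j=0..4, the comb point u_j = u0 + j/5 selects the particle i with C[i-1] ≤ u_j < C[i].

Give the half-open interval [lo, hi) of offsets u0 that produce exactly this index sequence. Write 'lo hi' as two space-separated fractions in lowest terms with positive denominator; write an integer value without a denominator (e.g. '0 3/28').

C = [6/17, 12/17, 1, 1, 1]
j=0 picked index 0: u0 ∈ [0, 6/17)
j=1 picked index 1: u0 ∈ [13/85, 43/85)
j=2 picked index 1: u0 ∈ [-4/85, 26/85)
j=3 picked index 2: u0 ∈ [9/85, 2/5)
j=4 picked index 2: u0 ∈ [-8/85, 1/5)
intersection: [13/85, 1/5)

13/85 1/5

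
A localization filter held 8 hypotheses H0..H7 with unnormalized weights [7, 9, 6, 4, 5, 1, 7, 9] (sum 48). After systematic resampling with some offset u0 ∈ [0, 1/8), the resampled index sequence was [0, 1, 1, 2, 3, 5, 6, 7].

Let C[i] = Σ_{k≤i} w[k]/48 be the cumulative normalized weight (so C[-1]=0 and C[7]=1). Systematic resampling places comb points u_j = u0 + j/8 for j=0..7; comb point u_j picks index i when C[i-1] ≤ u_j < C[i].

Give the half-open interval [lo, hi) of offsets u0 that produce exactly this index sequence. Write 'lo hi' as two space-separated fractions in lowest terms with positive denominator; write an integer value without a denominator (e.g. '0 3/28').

C = [7/48, 1/3, 11/24, 13/24, 31/48, 2/3, 13/16, 1]
j=0 picked index 0: u0 ∈ [0, 7/48)
j=1 picked index 1: u0 ∈ [1/48, 5/24)
j=2 picked index 1: u0 ∈ [-5/48, 1/12)
j=3 picked index 2: u0 ∈ [-1/24, 1/12)
j=4 picked index 3: u0 ∈ [-1/24, 1/24)
j=5 picked index 5: u0 ∈ [1/48, 1/24)
j=6 picked index 6: u0 ∈ [-1/12, 1/16)
j=7 picked index 7: u0 ∈ [-1/16, 1/8)
intersection: [1/48, 1/24)

1/48 1/24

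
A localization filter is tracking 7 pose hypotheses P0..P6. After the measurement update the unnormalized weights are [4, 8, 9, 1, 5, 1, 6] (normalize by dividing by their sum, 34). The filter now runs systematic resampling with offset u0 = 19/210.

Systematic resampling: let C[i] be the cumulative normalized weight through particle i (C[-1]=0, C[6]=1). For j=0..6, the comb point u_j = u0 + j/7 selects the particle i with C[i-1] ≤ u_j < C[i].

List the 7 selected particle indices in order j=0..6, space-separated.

C = [2/17, 6/17, 21/34, 11/17, 27/34, 14/17, 1]
j=0: u_0=19/210 ∈ [0, 2/17) → index 0
j=1: u_1=7/30 ∈ [2/17, 6/17) → index 1
j=2: u_2=79/210 ∈ [6/17, 21/34) → index 2
j=3: u_3=109/210 ∈ [6/17, 21/34) → index 2
j=4: u_4=139/210 ∈ [11/17, 27/34) → index 4
j=5: u_5=169/210 ∈ [27/34, 14/17) → index 5
j=6: u_6=199/210 ∈ [14/17, 1) → index 6

0 1 2 2 4 5 6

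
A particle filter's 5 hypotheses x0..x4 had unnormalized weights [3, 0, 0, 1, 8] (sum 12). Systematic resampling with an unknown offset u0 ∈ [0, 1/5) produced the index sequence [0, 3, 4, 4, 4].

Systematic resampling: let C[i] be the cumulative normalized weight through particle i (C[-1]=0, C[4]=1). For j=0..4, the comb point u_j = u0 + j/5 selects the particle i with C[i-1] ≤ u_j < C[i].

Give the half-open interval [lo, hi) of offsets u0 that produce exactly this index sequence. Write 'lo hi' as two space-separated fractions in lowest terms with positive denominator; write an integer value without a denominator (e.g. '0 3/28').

1/20 2/15

C = [1/4, 1/4, 1/4, 1/3, 1]
j=0 picked index 0: u0 ∈ [0, 1/4)
j=1 picked index 3: u0 ∈ [1/20, 2/15)
j=2 picked index 4: u0 ∈ [-1/15, 3/5)
j=3 picked index 4: u0 ∈ [-4/15, 2/5)
j=4 picked index 4: u0 ∈ [-7/15, 1/5)
intersection: [1/20, 2/15)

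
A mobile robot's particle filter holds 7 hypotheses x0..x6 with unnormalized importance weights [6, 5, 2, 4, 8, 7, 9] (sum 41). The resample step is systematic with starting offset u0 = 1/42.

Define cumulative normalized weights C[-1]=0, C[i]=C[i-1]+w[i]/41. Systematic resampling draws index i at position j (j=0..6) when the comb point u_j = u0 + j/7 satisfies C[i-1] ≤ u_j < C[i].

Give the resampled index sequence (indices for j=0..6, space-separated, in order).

0 1 2 4 4 5 6

C = [6/41, 11/41, 13/41, 17/41, 25/41, 32/41, 1]
j=0: u_0=1/42 ∈ [0, 6/41) → index 0
j=1: u_1=1/6 ∈ [6/41, 11/41) → index 1
j=2: u_2=13/42 ∈ [11/41, 13/41) → index 2
j=3: u_3=19/42 ∈ [17/41, 25/41) → index 4
j=4: u_4=25/42 ∈ [17/41, 25/41) → index 4
j=5: u_5=31/42 ∈ [25/41, 32/41) → index 5
j=6: u_6=37/42 ∈ [32/41, 1) → index 6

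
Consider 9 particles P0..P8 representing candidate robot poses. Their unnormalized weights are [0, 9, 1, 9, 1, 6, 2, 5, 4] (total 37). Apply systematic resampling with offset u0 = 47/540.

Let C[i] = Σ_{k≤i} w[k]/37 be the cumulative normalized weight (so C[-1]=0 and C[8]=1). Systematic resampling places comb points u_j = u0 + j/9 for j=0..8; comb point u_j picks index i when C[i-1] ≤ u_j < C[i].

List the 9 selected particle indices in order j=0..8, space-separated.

1 1 3 3 4 5 6 7 8

C = [0, 9/37, 10/37, 19/37, 20/37, 26/37, 28/37, 33/37, 1]
j=0: u_0=47/540 ∈ [0, 9/37) → index 1
j=1: u_1=107/540 ∈ [0, 9/37) → index 1
j=2: u_2=167/540 ∈ [10/37, 19/37) → index 3
j=3: u_3=227/540 ∈ [10/37, 19/37) → index 3
j=4: u_4=287/540 ∈ [19/37, 20/37) → index 4
j=5: u_5=347/540 ∈ [20/37, 26/37) → index 5
j=6: u_6=407/540 ∈ [26/37, 28/37) → index 6
j=7: u_7=467/540 ∈ [28/37, 33/37) → index 7
j=8: u_8=527/540 ∈ [33/37, 1) → index 8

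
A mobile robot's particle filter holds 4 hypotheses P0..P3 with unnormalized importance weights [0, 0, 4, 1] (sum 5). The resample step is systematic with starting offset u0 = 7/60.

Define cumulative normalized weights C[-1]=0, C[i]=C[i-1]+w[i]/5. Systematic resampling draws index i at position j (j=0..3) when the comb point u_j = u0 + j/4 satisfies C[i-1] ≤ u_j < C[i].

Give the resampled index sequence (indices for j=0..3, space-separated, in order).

C = [0, 0, 4/5, 1]
j=0: u_0=7/60 ∈ [0, 4/5) → index 2
j=1: u_1=11/30 ∈ [0, 4/5) → index 2
j=2: u_2=37/60 ∈ [0, 4/5) → index 2
j=3: u_3=13/15 ∈ [4/5, 1) → index 3

2 2 2 3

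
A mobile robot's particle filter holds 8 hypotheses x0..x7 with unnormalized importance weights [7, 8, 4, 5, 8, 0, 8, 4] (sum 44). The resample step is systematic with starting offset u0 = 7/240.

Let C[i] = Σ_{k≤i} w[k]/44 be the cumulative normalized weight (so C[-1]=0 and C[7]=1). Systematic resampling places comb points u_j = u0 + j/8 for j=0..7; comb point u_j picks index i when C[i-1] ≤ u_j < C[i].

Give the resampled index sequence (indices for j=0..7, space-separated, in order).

0 0 1 2 3 4 6 6

C = [7/44, 15/44, 19/44, 6/11, 8/11, 8/11, 10/11, 1]
j=0: u_0=7/240 ∈ [0, 7/44) → index 0
j=1: u_1=37/240 ∈ [0, 7/44) → index 0
j=2: u_2=67/240 ∈ [7/44, 15/44) → index 1
j=3: u_3=97/240 ∈ [15/44, 19/44) → index 2
j=4: u_4=127/240 ∈ [19/44, 6/11) → index 3
j=5: u_5=157/240 ∈ [6/11, 8/11) → index 4
j=6: u_6=187/240 ∈ [8/11, 10/11) → index 6
j=7: u_7=217/240 ∈ [8/11, 10/11) → index 6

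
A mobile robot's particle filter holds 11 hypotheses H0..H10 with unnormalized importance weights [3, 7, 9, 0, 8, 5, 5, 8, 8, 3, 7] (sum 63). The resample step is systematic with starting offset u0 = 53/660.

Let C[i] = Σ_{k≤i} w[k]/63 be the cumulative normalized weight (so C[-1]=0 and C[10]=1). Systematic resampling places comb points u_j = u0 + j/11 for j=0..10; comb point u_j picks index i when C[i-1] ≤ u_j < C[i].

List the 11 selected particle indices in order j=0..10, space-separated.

1 2 2 4 5 6 7 8 8 10 10

C = [1/21, 10/63, 19/63, 19/63, 3/7, 32/63, 37/63, 5/7, 53/63, 8/9, 1]
j=0: u_0=53/660 ∈ [1/21, 10/63) → index 1
j=1: u_1=113/660 ∈ [10/63, 19/63) → index 2
j=2: u_2=173/660 ∈ [10/63, 19/63) → index 2
j=3: u_3=233/660 ∈ [19/63, 3/7) → index 4
j=4: u_4=293/660 ∈ [3/7, 32/63) → index 5
j=5: u_5=353/660 ∈ [32/63, 37/63) → index 6
j=6: u_6=413/660 ∈ [37/63, 5/7) → index 7
j=7: u_7=43/60 ∈ [5/7, 53/63) → index 8
j=8: u_8=533/660 ∈ [5/7, 53/63) → index 8
j=9: u_9=593/660 ∈ [8/9, 1) → index 10
j=10: u_10=653/660 ∈ [8/9, 1) → index 10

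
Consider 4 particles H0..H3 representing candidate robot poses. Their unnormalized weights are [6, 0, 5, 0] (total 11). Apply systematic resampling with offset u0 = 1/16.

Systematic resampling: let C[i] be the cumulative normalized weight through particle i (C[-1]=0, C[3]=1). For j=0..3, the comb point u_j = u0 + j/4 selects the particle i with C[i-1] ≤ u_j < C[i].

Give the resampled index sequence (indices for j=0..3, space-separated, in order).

C = [6/11, 6/11, 1, 1]
j=0: u_0=1/16 ∈ [0, 6/11) → index 0
j=1: u_1=5/16 ∈ [0, 6/11) → index 0
j=2: u_2=9/16 ∈ [6/11, 1) → index 2
j=3: u_3=13/16 ∈ [6/11, 1) → index 2

0 0 2 2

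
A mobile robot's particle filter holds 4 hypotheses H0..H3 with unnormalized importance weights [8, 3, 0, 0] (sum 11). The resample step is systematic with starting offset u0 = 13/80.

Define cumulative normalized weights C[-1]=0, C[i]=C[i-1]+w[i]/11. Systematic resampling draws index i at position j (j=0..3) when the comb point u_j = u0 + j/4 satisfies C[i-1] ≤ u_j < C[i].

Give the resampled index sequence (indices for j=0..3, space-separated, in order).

C = [8/11, 1, 1, 1]
j=0: u_0=13/80 ∈ [0, 8/11) → index 0
j=1: u_1=33/80 ∈ [0, 8/11) → index 0
j=2: u_2=53/80 ∈ [0, 8/11) → index 0
j=3: u_3=73/80 ∈ [8/11, 1) → index 1

0 0 0 1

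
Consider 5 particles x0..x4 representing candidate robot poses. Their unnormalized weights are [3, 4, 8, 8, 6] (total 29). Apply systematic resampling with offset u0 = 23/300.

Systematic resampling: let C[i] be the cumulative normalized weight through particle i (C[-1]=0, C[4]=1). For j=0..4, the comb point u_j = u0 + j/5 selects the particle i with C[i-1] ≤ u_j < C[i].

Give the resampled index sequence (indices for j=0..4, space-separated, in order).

0 2 2 3 4

C = [3/29, 7/29, 15/29, 23/29, 1]
j=0: u_0=23/300 ∈ [0, 3/29) → index 0
j=1: u_1=83/300 ∈ [7/29, 15/29) → index 2
j=2: u_2=143/300 ∈ [7/29, 15/29) → index 2
j=3: u_3=203/300 ∈ [15/29, 23/29) → index 3
j=4: u_4=263/300 ∈ [23/29, 1) → index 4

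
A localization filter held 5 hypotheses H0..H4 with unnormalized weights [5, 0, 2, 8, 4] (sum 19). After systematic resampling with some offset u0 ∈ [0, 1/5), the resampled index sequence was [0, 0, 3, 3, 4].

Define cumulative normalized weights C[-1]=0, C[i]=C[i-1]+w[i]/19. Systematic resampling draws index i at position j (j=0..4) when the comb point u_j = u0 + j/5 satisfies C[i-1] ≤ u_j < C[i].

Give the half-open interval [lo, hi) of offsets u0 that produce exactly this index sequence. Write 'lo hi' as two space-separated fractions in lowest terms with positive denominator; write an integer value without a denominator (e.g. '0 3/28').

C = [5/19, 5/19, 7/19, 15/19, 1]
j=0 picked index 0: u0 ∈ [0, 5/19)
j=1 picked index 0: u0 ∈ [-1/5, 6/95)
j=2 picked index 3: u0 ∈ [-3/95, 37/95)
j=3 picked index 3: u0 ∈ [-22/95, 18/95)
j=4 picked index 4: u0 ∈ [-1/95, 1/5)
intersection: [0, 6/95)

0 6/95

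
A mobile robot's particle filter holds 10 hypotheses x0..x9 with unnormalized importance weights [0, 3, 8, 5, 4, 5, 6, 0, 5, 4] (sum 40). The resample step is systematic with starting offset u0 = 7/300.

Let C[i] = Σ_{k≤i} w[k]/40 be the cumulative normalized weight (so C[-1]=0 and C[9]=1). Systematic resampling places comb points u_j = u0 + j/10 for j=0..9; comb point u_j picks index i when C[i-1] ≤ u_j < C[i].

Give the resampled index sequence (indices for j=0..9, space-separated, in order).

C = [0, 3/40, 11/40, 2/5, 1/2, 5/8, 31/40, 31/40, 9/10, 1]
j=0: u_0=7/300 ∈ [0, 3/40) → index 1
j=1: u_1=37/300 ∈ [3/40, 11/40) → index 2
j=2: u_2=67/300 ∈ [3/40, 11/40) → index 2
j=3: u_3=97/300 ∈ [11/40, 2/5) → index 3
j=4: u_4=127/300 ∈ [2/5, 1/2) → index 4
j=5: u_5=157/300 ∈ [1/2, 5/8) → index 5
j=6: u_6=187/300 ∈ [1/2, 5/8) → index 5
j=7: u_7=217/300 ∈ [5/8, 31/40) → index 6
j=8: u_8=247/300 ∈ [31/40, 9/10) → index 8
j=9: u_9=277/300 ∈ [9/10, 1) → index 9

1 2 2 3 4 5 5 6 8 9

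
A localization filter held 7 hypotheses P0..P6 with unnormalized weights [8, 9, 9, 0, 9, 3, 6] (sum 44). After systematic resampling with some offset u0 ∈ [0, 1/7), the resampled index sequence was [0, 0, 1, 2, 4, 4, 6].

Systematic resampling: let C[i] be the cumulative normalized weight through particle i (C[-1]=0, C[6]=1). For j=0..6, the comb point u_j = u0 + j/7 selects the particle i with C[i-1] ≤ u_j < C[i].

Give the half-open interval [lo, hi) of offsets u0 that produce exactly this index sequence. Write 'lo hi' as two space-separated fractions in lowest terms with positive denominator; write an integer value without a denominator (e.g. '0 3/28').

C = [2/11, 17/44, 13/22, 13/22, 35/44, 19/22, 1]
j=0 picked index 0: u0 ∈ [0, 2/11)
j=1 picked index 0: u0 ∈ [-1/7, 3/77)
j=2 picked index 1: u0 ∈ [-8/77, 31/308)
j=3 picked index 2: u0 ∈ [-13/308, 25/154)
j=4 picked index 4: u0 ∈ [3/154, 69/308)
j=5 picked index 4: u0 ∈ [-19/154, 25/308)
j=6 picked index 6: u0 ∈ [1/154, 1/7)
intersection: [3/154, 3/77)

3/154 3/77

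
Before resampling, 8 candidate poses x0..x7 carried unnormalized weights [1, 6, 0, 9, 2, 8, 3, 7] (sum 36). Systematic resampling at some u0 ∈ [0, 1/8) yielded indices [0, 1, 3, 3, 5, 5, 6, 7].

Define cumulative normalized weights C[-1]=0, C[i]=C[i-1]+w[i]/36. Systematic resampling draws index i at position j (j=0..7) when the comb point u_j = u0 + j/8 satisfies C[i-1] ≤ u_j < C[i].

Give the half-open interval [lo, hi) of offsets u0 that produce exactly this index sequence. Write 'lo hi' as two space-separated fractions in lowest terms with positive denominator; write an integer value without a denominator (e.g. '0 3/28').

C = [1/36, 7/36, 7/36, 4/9, 1/2, 13/18, 29/36, 1]
j=0 picked index 0: u0 ∈ [0, 1/36)
j=1 picked index 1: u0 ∈ [-7/72, 5/72)
j=2 picked index 3: u0 ∈ [-1/18, 7/36)
j=3 picked index 3: u0 ∈ [-13/72, 5/72)
j=4 picked index 5: u0 ∈ [0, 2/9)
j=5 picked index 5: u0 ∈ [-1/8, 7/72)
j=6 picked index 6: u0 ∈ [-1/36, 1/18)
j=7 picked index 7: u0 ∈ [-5/72, 1/8)
intersection: [0, 1/36)

0 1/36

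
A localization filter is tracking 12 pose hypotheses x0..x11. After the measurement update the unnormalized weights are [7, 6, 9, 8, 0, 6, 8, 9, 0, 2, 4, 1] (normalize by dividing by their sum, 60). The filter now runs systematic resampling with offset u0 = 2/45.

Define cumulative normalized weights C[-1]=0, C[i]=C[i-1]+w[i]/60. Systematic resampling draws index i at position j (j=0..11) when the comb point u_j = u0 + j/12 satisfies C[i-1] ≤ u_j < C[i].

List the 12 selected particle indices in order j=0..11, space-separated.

0 1 1 2 3 3 5 6 6 7 7 10

C = [7/60, 13/60, 11/30, 1/2, 1/2, 3/5, 11/15, 53/60, 53/60, 11/12, 59/60, 1]
j=0: u_0=2/45 ∈ [0, 7/60) → index 0
j=1: u_1=23/180 ∈ [7/60, 13/60) → index 1
j=2: u_2=19/90 ∈ [7/60, 13/60) → index 1
j=3: u_3=53/180 ∈ [13/60, 11/30) → index 2
j=4: u_4=17/45 ∈ [11/30, 1/2) → index 3
j=5: u_5=83/180 ∈ [11/30, 1/2) → index 3
j=6: u_6=49/90 ∈ [1/2, 3/5) → index 5
j=7: u_7=113/180 ∈ [3/5, 11/15) → index 6
j=8: u_8=32/45 ∈ [3/5, 11/15) → index 6
j=9: u_9=143/180 ∈ [11/15, 53/60) → index 7
j=10: u_10=79/90 ∈ [11/15, 53/60) → index 7
j=11: u_11=173/180 ∈ [11/12, 59/60) → index 10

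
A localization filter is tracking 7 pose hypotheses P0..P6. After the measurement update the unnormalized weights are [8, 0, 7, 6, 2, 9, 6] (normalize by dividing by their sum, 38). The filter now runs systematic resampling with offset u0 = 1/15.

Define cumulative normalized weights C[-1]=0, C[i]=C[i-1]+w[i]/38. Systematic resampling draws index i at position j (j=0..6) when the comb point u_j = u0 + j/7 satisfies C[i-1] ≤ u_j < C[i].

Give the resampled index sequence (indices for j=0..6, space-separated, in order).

0 0 2 3 5 5 6

C = [4/19, 4/19, 15/38, 21/38, 23/38, 16/19, 1]
j=0: u_0=1/15 ∈ [0, 4/19) → index 0
j=1: u_1=22/105 ∈ [0, 4/19) → index 0
j=2: u_2=37/105 ∈ [4/19, 15/38) → index 2
j=3: u_3=52/105 ∈ [15/38, 21/38) → index 3
j=4: u_4=67/105 ∈ [23/38, 16/19) → index 5
j=5: u_5=82/105 ∈ [23/38, 16/19) → index 5
j=6: u_6=97/105 ∈ [16/19, 1) → index 6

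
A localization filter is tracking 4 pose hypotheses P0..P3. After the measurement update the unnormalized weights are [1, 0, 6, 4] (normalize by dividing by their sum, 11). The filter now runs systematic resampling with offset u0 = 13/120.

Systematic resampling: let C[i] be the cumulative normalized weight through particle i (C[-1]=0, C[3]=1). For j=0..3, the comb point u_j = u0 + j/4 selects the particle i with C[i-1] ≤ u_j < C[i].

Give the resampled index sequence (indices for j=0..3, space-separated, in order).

C = [1/11, 1/11, 7/11, 1]
j=0: u_0=13/120 ∈ [1/11, 7/11) → index 2
j=1: u_1=43/120 ∈ [1/11, 7/11) → index 2
j=2: u_2=73/120 ∈ [1/11, 7/11) → index 2
j=3: u_3=103/120 ∈ [7/11, 1) → index 3

2 2 2 3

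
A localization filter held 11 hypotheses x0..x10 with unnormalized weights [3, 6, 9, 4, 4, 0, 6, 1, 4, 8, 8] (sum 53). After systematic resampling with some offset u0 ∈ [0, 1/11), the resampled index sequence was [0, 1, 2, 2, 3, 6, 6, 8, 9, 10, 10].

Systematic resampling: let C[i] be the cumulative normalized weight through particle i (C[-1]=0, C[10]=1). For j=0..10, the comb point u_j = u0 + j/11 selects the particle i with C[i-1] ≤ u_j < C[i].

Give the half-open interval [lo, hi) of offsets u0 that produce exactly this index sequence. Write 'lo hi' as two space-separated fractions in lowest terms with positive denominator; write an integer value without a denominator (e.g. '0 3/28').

C = [3/53, 9/53, 18/53, 22/53, 26/53, 26/53, 32/53, 33/53, 37/53, 45/53, 1]
j=0 picked index 0: u0 ∈ [0, 3/53)
j=1 picked index 1: u0 ∈ [-20/583, 46/583)
j=2 picked index 2: u0 ∈ [-7/583, 92/583)
j=3 picked index 2: u0 ∈ [-60/583, 39/583)
j=4 picked index 3: u0 ∈ [-14/583, 30/583)
j=5 picked index 6: u0 ∈ [21/583, 87/583)
j=6 picked index 6: u0 ∈ [-32/583, 34/583)
j=7 picked index 8: u0 ∈ [-8/583, 36/583)
j=8 picked index 9: u0 ∈ [-17/583, 71/583)
j=9 picked index 10: u0 ∈ [18/583, 2/11)
j=10 picked index 10: u0 ∈ [-35/583, 1/11)
intersection: [21/583, 30/583)

21/583 30/583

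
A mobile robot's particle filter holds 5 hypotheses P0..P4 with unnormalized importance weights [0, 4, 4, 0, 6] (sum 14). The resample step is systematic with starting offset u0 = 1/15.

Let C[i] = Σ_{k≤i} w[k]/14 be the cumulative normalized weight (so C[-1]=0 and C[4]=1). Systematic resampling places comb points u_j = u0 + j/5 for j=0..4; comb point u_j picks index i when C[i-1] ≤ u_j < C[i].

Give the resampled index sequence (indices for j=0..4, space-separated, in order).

1 1 2 4 4

C = [0, 2/7, 4/7, 4/7, 1]
j=0: u_0=1/15 ∈ [0, 2/7) → index 1
j=1: u_1=4/15 ∈ [0, 2/7) → index 1
j=2: u_2=7/15 ∈ [2/7, 4/7) → index 2
j=3: u_3=2/3 ∈ [4/7, 1) → index 4
j=4: u_4=13/15 ∈ [4/7, 1) → index 4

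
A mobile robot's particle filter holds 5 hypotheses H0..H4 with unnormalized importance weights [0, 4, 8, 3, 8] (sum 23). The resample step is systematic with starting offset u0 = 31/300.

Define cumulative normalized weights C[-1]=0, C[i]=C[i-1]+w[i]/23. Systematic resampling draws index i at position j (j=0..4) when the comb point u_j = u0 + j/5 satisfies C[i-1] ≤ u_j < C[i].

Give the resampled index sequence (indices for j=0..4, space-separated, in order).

C = [0, 4/23, 12/23, 15/23, 1]
j=0: u_0=31/300 ∈ [0, 4/23) → index 1
j=1: u_1=91/300 ∈ [4/23, 12/23) → index 2
j=2: u_2=151/300 ∈ [4/23, 12/23) → index 2
j=3: u_3=211/300 ∈ [15/23, 1) → index 4
j=4: u_4=271/300 ∈ [15/23, 1) → index 4

1 2 2 4 4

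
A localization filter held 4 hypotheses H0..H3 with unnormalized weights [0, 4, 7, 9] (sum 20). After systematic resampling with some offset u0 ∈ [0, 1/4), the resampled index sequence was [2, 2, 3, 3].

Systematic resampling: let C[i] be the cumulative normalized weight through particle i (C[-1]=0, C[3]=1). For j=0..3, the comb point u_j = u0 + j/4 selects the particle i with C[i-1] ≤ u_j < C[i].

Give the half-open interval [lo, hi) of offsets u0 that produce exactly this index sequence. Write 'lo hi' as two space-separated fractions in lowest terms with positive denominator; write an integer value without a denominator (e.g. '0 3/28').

C = [0, 1/5, 11/20, 1]
j=0 picked index 2: u0 ∈ [1/5, 11/20)
j=1 picked index 2: u0 ∈ [-1/20, 3/10)
j=2 picked index 3: u0 ∈ [1/20, 1/2)
j=3 picked index 3: u0 ∈ [-1/5, 1/4)
intersection: [1/5, 1/4)

1/5 1/4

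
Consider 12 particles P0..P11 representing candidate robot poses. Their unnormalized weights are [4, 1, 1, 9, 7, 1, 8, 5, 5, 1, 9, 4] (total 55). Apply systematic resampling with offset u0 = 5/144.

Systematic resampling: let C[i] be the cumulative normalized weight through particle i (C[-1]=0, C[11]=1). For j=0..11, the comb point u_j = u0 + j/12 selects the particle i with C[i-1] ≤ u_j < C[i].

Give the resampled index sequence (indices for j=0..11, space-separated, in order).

0 3 3 4 4 6 6 7 8 10 10 11

C = [4/55, 1/11, 6/55, 3/11, 2/5, 23/55, 31/55, 36/55, 41/55, 42/55, 51/55, 1]
j=0: u_0=5/144 ∈ [0, 4/55) → index 0
j=1: u_1=17/144 ∈ [6/55, 3/11) → index 3
j=2: u_2=29/144 ∈ [6/55, 3/11) → index 3
j=3: u_3=41/144 ∈ [3/11, 2/5) → index 4
j=4: u_4=53/144 ∈ [3/11, 2/5) → index 4
j=5: u_5=65/144 ∈ [23/55, 31/55) → index 6
j=6: u_6=77/144 ∈ [23/55, 31/55) → index 6
j=7: u_7=89/144 ∈ [31/55, 36/55) → index 7
j=8: u_8=101/144 ∈ [36/55, 41/55) → index 8
j=9: u_9=113/144 ∈ [42/55, 51/55) → index 10
j=10: u_10=125/144 ∈ [42/55, 51/55) → index 10
j=11: u_11=137/144 ∈ [51/55, 1) → index 11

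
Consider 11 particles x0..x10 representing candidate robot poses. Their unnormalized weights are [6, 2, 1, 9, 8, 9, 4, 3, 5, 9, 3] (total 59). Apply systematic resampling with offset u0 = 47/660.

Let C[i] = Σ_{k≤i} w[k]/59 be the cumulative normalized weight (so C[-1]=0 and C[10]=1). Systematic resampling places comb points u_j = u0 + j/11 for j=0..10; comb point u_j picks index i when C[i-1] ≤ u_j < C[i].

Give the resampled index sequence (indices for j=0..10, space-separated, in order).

C = [6/59, 8/59, 9/59, 18/59, 26/59, 35/59, 39/59, 42/59, 47/59, 56/59, 1]
j=0: u_0=47/660 ∈ [0, 6/59) → index 0
j=1: u_1=107/660 ∈ [9/59, 18/59) → index 3
j=2: u_2=167/660 ∈ [9/59, 18/59) → index 3
j=3: u_3=227/660 ∈ [18/59, 26/59) → index 4
j=4: u_4=287/660 ∈ [18/59, 26/59) → index 4
j=5: u_5=347/660 ∈ [26/59, 35/59) → index 5
j=6: u_6=37/60 ∈ [35/59, 39/59) → index 6
j=7: u_7=467/660 ∈ [39/59, 42/59) → index 7
j=8: u_8=527/660 ∈ [47/59, 56/59) → index 9
j=9: u_9=587/660 ∈ [47/59, 56/59) → index 9
j=10: u_10=647/660 ∈ [56/59, 1) → index 10

0 3 3 4 4 5 6 7 9 9 10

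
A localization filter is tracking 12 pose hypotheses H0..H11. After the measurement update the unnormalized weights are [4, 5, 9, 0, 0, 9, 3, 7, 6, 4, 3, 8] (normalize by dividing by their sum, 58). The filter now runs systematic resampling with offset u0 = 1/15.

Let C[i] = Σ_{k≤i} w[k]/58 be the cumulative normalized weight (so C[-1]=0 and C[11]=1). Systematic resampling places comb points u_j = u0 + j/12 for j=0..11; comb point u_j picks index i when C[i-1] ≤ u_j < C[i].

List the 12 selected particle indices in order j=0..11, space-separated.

0 1 2 5 5 6 7 8 8 10 11 11

C = [2/29, 9/58, 9/29, 9/29, 9/29, 27/58, 15/29, 37/58, 43/58, 47/58, 25/29, 1]
j=0: u_0=1/15 ∈ [0, 2/29) → index 0
j=1: u_1=3/20 ∈ [2/29, 9/58) → index 1
j=2: u_2=7/30 ∈ [9/58, 9/29) → index 2
j=3: u_3=19/60 ∈ [9/29, 27/58) → index 5
j=4: u_4=2/5 ∈ [9/29, 27/58) → index 5
j=5: u_5=29/60 ∈ [27/58, 15/29) → index 6
j=6: u_6=17/30 ∈ [15/29, 37/58) → index 7
j=7: u_7=13/20 ∈ [37/58, 43/58) → index 8
j=8: u_8=11/15 ∈ [37/58, 43/58) → index 8
j=9: u_9=49/60 ∈ [47/58, 25/29) → index 10
j=10: u_10=9/10 ∈ [25/29, 1) → index 11
j=11: u_11=59/60 ∈ [25/29, 1) → index 11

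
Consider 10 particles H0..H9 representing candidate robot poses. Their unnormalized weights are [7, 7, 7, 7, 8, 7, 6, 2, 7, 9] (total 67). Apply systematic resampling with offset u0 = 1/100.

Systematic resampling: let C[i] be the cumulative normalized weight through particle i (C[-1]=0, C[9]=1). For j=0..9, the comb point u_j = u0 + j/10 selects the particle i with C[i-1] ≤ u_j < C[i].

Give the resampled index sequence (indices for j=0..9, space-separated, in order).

0 1 2 2 3 4 5 6 8 9

C = [7/67, 14/67, 21/67, 28/67, 36/67, 43/67, 49/67, 51/67, 58/67, 1]
j=0: u_0=1/100 ∈ [0, 7/67) → index 0
j=1: u_1=11/100 ∈ [7/67, 14/67) → index 1
j=2: u_2=21/100 ∈ [14/67, 21/67) → index 2
j=3: u_3=31/100 ∈ [14/67, 21/67) → index 2
j=4: u_4=41/100 ∈ [21/67, 28/67) → index 3
j=5: u_5=51/100 ∈ [28/67, 36/67) → index 4
j=6: u_6=61/100 ∈ [36/67, 43/67) → index 5
j=7: u_7=71/100 ∈ [43/67, 49/67) → index 6
j=8: u_8=81/100 ∈ [51/67, 58/67) → index 8
j=9: u_9=91/100 ∈ [58/67, 1) → index 9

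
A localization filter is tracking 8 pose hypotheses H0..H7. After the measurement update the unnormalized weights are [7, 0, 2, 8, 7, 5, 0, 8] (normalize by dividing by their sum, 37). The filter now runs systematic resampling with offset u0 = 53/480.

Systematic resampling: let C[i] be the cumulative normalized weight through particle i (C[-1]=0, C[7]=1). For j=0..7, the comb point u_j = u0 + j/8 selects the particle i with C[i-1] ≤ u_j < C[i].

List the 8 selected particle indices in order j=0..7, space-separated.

0 2 3 4 4 5 7 7

C = [7/37, 7/37, 9/37, 17/37, 24/37, 29/37, 29/37, 1]
j=0: u_0=53/480 ∈ [0, 7/37) → index 0
j=1: u_1=113/480 ∈ [7/37, 9/37) → index 2
j=2: u_2=173/480 ∈ [9/37, 17/37) → index 3
j=3: u_3=233/480 ∈ [17/37, 24/37) → index 4
j=4: u_4=293/480 ∈ [17/37, 24/37) → index 4
j=5: u_5=353/480 ∈ [24/37, 29/37) → index 5
j=6: u_6=413/480 ∈ [29/37, 1) → index 7
j=7: u_7=473/480 ∈ [29/37, 1) → index 7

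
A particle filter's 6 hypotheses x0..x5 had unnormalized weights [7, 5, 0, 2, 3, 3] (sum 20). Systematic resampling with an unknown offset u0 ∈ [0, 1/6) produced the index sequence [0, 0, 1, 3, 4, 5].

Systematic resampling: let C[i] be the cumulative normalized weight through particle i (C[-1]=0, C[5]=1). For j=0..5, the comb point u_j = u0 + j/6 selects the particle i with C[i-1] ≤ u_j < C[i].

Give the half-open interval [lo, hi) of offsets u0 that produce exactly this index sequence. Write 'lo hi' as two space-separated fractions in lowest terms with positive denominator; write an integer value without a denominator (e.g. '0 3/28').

1/10 1/6

C = [7/20, 3/5, 3/5, 7/10, 17/20, 1]
j=0 picked index 0: u0 ∈ [0, 7/20)
j=1 picked index 0: u0 ∈ [-1/6, 11/60)
j=2 picked index 1: u0 ∈ [1/60, 4/15)
j=3 picked index 3: u0 ∈ [1/10, 1/5)
j=4 picked index 4: u0 ∈ [1/30, 11/60)
j=5 picked index 5: u0 ∈ [1/60, 1/6)
intersection: [1/10, 1/6)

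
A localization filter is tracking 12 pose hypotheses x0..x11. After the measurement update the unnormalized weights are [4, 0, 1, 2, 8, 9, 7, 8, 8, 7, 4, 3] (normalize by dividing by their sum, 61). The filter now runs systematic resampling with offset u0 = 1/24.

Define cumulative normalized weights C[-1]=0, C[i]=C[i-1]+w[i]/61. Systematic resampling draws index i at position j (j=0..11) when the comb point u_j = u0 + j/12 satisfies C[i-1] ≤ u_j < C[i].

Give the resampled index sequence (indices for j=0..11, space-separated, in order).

C = [4/61, 4/61, 5/61, 7/61, 15/61, 24/61, 31/61, 39/61, 47/61, 54/61, 58/61, 1]
j=0: u_0=1/24 ∈ [0, 4/61) → index 0
j=1: u_1=1/8 ∈ [7/61, 15/61) → index 4
j=2: u_2=5/24 ∈ [7/61, 15/61) → index 4
j=3: u_3=7/24 ∈ [15/61, 24/61) → index 5
j=4: u_4=3/8 ∈ [15/61, 24/61) → index 5
j=5: u_5=11/24 ∈ [24/61, 31/61) → index 6
j=6: u_6=13/24 ∈ [31/61, 39/61) → index 7
j=7: u_7=5/8 ∈ [31/61, 39/61) → index 7
j=8: u_8=17/24 ∈ [39/61, 47/61) → index 8
j=9: u_9=19/24 ∈ [47/61, 54/61) → index 9
j=10: u_10=7/8 ∈ [47/61, 54/61) → index 9
j=11: u_11=23/24 ∈ [58/61, 1) → index 11

0 4 4 5 5 6 7 7 8 9 9 11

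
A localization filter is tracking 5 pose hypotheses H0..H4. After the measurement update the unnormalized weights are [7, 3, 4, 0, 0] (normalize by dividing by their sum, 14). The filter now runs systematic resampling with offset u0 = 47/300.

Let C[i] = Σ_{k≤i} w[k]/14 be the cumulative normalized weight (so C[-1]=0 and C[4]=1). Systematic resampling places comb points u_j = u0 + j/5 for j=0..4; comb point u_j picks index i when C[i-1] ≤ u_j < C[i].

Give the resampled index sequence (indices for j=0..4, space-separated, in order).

C = [1/2, 5/7, 1, 1, 1]
j=0: u_0=47/300 ∈ [0, 1/2) → index 0
j=1: u_1=107/300 ∈ [0, 1/2) → index 0
j=2: u_2=167/300 ∈ [1/2, 5/7) → index 1
j=3: u_3=227/300 ∈ [5/7, 1) → index 2
j=4: u_4=287/300 ∈ [5/7, 1) → index 2

0 0 1 2 2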